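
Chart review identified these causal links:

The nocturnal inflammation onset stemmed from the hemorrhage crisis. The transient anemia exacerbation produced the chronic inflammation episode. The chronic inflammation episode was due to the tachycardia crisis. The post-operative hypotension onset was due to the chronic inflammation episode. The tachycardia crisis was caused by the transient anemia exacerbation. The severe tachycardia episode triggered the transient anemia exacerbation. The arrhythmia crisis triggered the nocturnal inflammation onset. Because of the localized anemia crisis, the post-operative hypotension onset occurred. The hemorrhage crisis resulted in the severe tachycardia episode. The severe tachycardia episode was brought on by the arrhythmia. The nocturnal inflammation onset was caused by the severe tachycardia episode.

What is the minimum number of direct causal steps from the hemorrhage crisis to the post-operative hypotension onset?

Shortest chain: the hemorrhage crisis → the severe tachycardia episode → the transient anemia exacerbation → the chronic inflammation episode → the post-operative hypotension onset.

4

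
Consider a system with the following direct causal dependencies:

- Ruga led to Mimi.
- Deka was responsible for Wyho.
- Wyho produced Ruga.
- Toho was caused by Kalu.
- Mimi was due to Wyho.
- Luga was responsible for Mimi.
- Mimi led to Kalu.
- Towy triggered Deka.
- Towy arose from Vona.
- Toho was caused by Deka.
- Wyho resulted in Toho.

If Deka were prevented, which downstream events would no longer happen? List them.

Downstream of Deka: Wyho, Ruga, Mimi, Kalu, Toho.
Of those, still caused via another path: Mimi, Kalu, Toho.
The remainder have no surviving cause.

Ruga, Wyho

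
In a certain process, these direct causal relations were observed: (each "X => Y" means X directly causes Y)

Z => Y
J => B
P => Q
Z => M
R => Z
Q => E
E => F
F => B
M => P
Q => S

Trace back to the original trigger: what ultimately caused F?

Tracing upstream from F: F ← E ← Q ← P ← M ← Z ← R.
R has no stated cause, so it is the root.

R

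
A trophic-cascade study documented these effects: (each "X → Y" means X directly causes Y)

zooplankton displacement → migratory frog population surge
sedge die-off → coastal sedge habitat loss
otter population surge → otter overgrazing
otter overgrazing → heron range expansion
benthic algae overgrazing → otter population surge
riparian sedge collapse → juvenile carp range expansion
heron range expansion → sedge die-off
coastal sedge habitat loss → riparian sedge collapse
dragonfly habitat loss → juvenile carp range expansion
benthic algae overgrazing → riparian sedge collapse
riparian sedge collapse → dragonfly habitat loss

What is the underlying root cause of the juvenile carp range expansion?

the benthic algae overgrazing

Tracing upstream from the juvenile carp range expansion: the juvenile carp range expansion ← the riparian sedge collapse ← the benthic algae overgrazing.
The benthic algae overgrazing has no stated cause, so it is the root.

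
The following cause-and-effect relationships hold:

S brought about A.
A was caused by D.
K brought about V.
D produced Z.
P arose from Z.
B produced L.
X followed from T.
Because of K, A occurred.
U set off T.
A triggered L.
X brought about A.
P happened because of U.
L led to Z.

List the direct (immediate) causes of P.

U, Z

Upstream contributors include D, B, S, T, X, K, A, L, but only U, Z feed directly into P.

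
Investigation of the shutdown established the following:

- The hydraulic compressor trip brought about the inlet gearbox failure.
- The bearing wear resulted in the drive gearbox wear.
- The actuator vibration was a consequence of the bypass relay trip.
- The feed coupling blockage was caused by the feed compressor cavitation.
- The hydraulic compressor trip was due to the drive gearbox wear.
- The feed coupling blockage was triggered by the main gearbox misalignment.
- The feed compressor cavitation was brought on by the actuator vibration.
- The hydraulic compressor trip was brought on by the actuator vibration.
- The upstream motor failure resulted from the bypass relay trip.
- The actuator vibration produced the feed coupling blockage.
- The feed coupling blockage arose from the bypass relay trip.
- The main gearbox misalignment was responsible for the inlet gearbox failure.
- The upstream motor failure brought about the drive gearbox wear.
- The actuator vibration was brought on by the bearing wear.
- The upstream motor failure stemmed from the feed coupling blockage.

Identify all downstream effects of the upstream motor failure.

Direct effects: the drive gearbox wear.
2 steps out: the hydraulic compressor trip.
3 steps out: the inlet gearbox failure.
Not reachable from it: the main gearbox misalignment, the bypass relay trip, the bearing wear, the actuator vibration, the feed compressor cavitation, the feed coupling blockage.

the drive gearbox wear, the hydraulic compressor trip, the inlet gearbox failure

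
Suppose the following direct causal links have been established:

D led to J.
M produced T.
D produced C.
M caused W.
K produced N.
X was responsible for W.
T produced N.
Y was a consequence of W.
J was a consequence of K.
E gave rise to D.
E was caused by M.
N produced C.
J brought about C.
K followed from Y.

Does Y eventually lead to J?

There is a causal chain: Y → K → J.

Yes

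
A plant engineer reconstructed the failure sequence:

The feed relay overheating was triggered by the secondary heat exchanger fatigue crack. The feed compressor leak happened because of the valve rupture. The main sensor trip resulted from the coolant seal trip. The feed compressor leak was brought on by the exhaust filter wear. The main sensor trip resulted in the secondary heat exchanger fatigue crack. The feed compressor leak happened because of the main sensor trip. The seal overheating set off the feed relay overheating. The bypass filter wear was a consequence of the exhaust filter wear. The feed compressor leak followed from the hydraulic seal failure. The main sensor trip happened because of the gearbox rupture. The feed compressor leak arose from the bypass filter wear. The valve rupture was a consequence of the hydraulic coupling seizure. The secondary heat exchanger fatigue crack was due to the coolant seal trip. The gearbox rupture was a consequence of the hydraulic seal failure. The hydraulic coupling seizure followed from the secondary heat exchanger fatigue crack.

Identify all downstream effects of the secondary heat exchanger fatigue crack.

Direct effects: the hydraulic coupling seizure, the feed relay overheating.
2 steps out: the valve rupture.
3 steps out: the feed compressor leak.
Not reachable from it: the coolant seal trip, the hydraulic seal failure, the gearbox rupture, the main sensor trip, the seal overheating, the exhaust filter wear, the bypass filter wear.

the feed compressor leak, the feed relay overheating, the hydraulic coupling seizure, the valve rupture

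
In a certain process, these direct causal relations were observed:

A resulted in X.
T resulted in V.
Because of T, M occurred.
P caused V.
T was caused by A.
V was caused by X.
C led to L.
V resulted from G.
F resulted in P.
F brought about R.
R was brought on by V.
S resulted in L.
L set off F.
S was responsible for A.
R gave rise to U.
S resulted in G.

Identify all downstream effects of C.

Direct effects: L.
2 steps out: F.
3 steps out: P, R.
4 steps out: V, U.
Not reachable from it: S, A, T, M, G, X.

F, L, P, R, U, V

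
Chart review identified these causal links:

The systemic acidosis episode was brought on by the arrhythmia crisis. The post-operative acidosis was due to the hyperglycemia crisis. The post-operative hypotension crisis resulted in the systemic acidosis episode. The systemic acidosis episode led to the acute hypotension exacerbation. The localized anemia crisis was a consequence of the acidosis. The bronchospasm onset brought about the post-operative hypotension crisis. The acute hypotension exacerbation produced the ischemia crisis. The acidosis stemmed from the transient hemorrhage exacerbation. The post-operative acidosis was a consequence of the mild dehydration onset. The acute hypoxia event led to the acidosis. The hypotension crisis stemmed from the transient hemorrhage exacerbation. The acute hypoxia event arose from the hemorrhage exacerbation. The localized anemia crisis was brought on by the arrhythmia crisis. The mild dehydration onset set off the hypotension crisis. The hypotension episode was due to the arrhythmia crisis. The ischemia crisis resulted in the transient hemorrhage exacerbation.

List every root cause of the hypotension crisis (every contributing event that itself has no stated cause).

Tracing upstream from the hypotension crisis: the hypotension crisis ← the transient hemorrhage exacerbation ← the ischemia crisis ← the acute hypotension exacerbation ← the systemic acidosis episode ← the arrhythmia crisis.
A separate upstream branch: the hypotension crisis ← the transient hemorrhage exacerbation ← the ischemia crisis ← the acute hypotension exacerbation ← the systemic acidosis episode ← the post-operative hypotension crisis ← the bronchospasm onset.
A separate upstream branch: the hypotension crisis ← the mild dehydration onset.
Each of those chain origins has no stated cause.

the arrhythmia crisis, the bronchospasm onset, the mild dehydration onset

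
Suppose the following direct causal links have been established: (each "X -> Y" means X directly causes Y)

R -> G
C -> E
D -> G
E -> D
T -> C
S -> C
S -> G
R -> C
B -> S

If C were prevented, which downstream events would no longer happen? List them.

Downstream of C: E, D, G.
Of those, still caused via another path: G.
The remainder have no surviving cause.

D, E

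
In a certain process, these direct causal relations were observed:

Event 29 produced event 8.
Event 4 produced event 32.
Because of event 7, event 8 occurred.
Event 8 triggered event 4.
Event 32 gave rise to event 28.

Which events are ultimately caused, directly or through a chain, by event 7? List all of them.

event 28, event 32, event 4, event 8

Direct effects: event 8.
2 steps out: event 4.
3 steps out: event 32.
4 steps out: event 28.
Not reachable from it: event 29.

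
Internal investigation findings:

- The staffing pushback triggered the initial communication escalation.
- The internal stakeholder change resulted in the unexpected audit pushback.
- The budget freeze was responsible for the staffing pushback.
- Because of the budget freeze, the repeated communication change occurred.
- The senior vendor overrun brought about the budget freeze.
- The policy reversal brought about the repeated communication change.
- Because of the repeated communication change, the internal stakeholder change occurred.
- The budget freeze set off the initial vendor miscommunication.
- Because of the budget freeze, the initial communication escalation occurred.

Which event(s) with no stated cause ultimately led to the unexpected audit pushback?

the policy reversal, the senior vendor overrun

Tracing upstream from the unexpected audit pushback: the unexpected audit pushback ← the internal stakeholder change ← the repeated communication change ← the budget freeze ← the senior vendor overrun.
A separate upstream branch: the unexpected audit pushback ← the internal stakeholder change ← the repeated communication change ← the policy reversal.
Each of those chain origins has no stated cause.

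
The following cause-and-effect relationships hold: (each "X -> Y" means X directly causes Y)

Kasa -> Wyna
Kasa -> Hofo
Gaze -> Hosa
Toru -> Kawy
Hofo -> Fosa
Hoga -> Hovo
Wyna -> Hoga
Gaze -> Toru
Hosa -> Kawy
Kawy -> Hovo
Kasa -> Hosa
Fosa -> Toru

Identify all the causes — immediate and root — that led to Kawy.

Fosa, Gaze, Hofo, Hosa, Kasa, Toru

Immediate causes of Kawy: Toru, Hosa.
Further upstream: Kasa, Hofo, Gaze, Fosa.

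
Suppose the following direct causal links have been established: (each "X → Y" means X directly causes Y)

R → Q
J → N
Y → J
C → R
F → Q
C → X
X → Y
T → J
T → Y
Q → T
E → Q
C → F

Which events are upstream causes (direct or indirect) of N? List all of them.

C, E, F, J, Q, R, T, X, Y

Immediate cause of N: J.
Further upstream: C, R, F, X, Q, T, Y, E.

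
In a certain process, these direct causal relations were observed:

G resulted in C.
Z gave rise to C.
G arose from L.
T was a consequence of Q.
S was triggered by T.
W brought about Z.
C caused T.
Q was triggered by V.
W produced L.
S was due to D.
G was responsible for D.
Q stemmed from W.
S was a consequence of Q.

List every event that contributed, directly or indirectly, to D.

G, L, W

Immediate cause of D: G.
Further upstream: W, L.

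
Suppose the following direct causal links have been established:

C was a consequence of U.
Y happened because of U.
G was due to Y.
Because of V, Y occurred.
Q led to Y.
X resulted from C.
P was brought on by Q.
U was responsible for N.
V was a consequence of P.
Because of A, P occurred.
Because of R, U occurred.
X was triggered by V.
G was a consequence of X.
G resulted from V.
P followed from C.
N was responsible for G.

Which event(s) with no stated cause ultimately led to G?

A, Q, R

Tracing upstream from G: G ← Y ← U ← R.
A separate upstream branch: G ← V ← P ← A.
A separate upstream branch: G ← Y ← Q.
Each of those chain origins has no stated cause.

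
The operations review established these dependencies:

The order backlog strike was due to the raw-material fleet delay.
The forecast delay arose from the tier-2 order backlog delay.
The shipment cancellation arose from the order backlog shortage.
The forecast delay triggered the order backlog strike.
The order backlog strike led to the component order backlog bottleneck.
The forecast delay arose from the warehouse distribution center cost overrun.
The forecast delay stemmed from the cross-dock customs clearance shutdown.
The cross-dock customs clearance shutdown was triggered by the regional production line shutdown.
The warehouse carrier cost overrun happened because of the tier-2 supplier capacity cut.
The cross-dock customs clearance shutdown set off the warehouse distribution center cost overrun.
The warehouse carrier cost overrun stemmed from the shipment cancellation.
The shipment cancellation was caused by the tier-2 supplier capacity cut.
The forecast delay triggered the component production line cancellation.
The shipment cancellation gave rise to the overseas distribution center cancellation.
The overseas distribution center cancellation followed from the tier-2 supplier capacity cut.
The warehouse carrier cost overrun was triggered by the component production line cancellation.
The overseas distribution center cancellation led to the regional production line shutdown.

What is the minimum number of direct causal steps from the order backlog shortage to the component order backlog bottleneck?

7

Shortest chain: the order backlog shortage → the shipment cancellation → the overseas distribution center cancellation → the regional production line shutdown → the cross-dock customs clearance shutdown → the forecast delay → the order backlog strike → the component order backlog bottleneck.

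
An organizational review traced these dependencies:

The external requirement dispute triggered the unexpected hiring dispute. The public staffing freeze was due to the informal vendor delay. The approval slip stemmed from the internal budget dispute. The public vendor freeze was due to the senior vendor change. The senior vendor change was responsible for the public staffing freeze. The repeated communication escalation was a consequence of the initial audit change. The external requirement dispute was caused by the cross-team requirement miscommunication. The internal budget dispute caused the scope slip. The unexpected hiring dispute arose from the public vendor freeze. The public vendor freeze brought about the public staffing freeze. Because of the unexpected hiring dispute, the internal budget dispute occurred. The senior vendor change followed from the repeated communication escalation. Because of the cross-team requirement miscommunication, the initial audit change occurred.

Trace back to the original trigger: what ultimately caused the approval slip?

Tracing upstream from the approval slip: the approval slip ← the internal budget dispute ← the unexpected hiring dispute ← the external requirement dispute ← the cross-team requirement miscommunication.
The cross-team requirement miscommunication has no stated cause, so it is the root.

the cross-team requirement miscommunication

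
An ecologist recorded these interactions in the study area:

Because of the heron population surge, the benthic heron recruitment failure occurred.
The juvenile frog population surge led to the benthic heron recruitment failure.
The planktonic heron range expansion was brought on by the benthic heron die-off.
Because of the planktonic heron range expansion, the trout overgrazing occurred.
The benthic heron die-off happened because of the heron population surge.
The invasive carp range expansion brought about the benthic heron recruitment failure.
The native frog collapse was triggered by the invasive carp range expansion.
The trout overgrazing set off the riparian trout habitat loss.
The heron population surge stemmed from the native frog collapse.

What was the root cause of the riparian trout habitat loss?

the invasive carp range expansion

Tracing upstream from the riparian trout habitat loss: the riparian trout habitat loss ← the trout overgrazing ← the planktonic heron range expansion ← the benthic heron die-off ← the heron population surge ← the native frog collapse ← the invasive carp range expansion.
The invasive carp range expansion has no stated cause, so it is the root.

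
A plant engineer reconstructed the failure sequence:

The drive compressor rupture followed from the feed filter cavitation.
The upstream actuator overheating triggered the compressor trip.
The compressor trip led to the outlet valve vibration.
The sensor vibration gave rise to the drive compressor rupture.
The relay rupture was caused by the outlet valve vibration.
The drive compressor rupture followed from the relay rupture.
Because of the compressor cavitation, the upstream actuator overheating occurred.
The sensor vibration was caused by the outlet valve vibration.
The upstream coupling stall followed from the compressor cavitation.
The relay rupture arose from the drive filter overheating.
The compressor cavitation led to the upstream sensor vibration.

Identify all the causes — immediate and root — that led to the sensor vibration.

the compressor cavitation, the compressor trip, the outlet valve vibration, the upstream actuator overheating

Immediate cause of the sensor vibration: the outlet valve vibration.
Further upstream: the compressor cavitation, the upstream actuator overheating, the compressor trip.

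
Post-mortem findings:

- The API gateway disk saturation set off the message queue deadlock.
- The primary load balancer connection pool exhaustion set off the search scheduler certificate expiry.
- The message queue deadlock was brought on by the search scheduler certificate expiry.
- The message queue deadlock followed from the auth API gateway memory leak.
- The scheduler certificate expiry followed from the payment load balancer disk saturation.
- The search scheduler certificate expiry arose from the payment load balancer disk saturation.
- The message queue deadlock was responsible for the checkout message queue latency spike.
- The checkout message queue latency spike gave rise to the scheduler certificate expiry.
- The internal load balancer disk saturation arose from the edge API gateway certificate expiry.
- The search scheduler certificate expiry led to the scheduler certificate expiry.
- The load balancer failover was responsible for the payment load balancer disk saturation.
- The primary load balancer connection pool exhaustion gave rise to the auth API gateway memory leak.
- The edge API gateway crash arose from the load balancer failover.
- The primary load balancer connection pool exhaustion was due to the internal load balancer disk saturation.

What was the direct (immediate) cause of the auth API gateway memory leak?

the primary load balancer connection pool exhaustion

Upstream contributors include the edge API gateway certificate expiry, the internal load balancer disk saturation, but only the primary load balancer connection pool exhaustion feeds directly into the auth API gateway memory leak.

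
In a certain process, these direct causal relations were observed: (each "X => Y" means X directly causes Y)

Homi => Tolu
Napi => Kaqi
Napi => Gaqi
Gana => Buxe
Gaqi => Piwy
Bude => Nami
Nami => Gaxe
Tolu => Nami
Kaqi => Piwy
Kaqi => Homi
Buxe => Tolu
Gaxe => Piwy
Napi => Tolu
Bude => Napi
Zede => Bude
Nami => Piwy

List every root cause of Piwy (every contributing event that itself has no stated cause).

Gana, Zede

Tracing upstream from Piwy: Piwy ← Nami ← Tolu ← Buxe ← Gana.
A separate upstream branch: Piwy ← Nami ← Bude ← Zede.
Each of those chain origins has no stated cause.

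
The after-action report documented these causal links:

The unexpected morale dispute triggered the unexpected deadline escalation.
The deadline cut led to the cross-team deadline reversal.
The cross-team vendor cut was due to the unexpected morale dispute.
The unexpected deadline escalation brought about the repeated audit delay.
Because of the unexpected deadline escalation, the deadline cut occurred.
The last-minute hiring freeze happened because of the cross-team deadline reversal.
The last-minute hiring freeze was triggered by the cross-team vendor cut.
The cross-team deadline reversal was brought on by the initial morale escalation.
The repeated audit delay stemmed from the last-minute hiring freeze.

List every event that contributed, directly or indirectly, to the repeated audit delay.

Immediate causes of the repeated audit delay: the unexpected deadline escalation, the last-minute hiring freeze.
Further upstream: the unexpected morale dispute, the cross-team vendor cut, the deadline cut, the cross-team deadline reversal, the initial morale escalation.

the cross-team deadline reversal, the cross-team vendor cut, the deadline cut, the initial morale escalation, the last-minute hiring freeze, the unexpected deadline escalation, the unexpected morale dispute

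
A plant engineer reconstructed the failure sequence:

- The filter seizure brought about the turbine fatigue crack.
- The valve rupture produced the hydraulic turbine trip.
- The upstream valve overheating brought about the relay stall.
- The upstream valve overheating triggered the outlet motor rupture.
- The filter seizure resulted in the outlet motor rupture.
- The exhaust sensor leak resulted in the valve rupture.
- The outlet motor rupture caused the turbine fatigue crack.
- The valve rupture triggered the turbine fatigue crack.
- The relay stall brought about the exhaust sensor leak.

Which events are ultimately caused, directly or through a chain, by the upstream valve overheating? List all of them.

the exhaust sensor leak, the hydraulic turbine trip, the outlet motor rupture, the relay stall, the turbine fatigue crack, the valve rupture

Direct effects: the relay stall, the outlet motor rupture.
2 steps out: the exhaust sensor leak, the turbine fatigue crack.
3 steps out: the valve rupture.
4 steps out: the hydraulic turbine trip.
Not reachable from it: the filter seizure.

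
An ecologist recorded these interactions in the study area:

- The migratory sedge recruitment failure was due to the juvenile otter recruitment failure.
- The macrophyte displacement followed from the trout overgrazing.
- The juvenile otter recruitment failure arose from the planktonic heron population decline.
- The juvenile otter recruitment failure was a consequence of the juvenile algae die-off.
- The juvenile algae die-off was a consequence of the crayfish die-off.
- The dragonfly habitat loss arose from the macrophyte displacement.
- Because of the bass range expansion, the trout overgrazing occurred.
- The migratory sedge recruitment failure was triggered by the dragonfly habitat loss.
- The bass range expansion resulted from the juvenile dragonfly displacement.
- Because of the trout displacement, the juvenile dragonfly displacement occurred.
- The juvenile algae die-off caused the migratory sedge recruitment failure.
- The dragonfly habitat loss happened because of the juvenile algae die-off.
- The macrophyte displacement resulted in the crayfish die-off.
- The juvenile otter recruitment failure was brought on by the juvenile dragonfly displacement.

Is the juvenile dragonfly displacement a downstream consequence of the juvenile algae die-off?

No

The juvenile algae die-off leads to the juvenile otter recruitment failure, the dragonfly habitat loss, the migratory sedge recruitment failure; the juvenile dragonfly displacement is not among them.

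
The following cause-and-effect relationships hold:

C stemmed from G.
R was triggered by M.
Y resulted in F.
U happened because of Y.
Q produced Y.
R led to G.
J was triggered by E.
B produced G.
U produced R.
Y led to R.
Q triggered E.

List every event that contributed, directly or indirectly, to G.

B, M, Q, R, U, Y

Immediate causes of G: R, B.
Further upstream: Q, Y, U, M.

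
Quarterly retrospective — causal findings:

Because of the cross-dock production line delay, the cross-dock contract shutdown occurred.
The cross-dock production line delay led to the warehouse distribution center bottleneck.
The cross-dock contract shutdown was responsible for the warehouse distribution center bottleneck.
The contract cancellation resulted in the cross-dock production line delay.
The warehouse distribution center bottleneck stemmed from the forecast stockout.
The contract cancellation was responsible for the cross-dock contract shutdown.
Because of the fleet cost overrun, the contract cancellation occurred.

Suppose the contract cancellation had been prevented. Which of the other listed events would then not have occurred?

the cross-dock contract shutdown, the cross-dock production line delay

Downstream of the contract cancellation: the cross-dock production line delay, the cross-dock contract shutdown, the warehouse distribution center bottleneck.
Of those, still caused via another path: the warehouse distribution center bottleneck.
The remainder have no surviving cause.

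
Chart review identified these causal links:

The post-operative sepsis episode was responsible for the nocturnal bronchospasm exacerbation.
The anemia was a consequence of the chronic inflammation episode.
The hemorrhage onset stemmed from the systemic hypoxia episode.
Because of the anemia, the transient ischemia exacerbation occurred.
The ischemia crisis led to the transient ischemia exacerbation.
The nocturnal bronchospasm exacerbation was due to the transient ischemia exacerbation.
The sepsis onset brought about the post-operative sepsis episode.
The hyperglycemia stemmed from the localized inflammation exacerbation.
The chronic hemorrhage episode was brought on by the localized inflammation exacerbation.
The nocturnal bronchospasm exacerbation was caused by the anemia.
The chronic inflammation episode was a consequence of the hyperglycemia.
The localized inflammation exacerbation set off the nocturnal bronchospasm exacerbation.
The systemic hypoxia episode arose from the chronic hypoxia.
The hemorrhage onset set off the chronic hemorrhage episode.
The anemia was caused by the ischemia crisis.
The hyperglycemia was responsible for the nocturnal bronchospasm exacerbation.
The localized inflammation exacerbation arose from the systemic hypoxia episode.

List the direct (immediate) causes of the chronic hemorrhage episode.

the hemorrhage onset, the localized inflammation exacerbation

Upstream contributors include the chronic hypoxia, the systemic hypoxia episode, but only the hemorrhage onset, the localized inflammation exacerbation feed directly into the chronic hemorrhage episode.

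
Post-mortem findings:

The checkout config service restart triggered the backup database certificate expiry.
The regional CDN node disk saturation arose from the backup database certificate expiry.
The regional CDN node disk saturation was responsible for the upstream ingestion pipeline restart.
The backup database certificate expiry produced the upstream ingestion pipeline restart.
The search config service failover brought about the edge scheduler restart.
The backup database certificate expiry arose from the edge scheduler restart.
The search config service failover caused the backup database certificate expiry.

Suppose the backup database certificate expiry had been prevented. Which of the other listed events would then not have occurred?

the regional CDN node disk saturation, the upstream ingestion pipeline restart

Downstream of the backup database certificate expiry: the regional CDN node disk saturation, the upstream ingestion pipeline restart.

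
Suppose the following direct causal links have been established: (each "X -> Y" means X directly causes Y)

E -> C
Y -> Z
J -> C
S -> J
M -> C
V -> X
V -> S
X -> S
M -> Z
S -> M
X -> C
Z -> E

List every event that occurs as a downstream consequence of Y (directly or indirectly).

C, E, Z

Direct effects: Z.
2 steps out: E.
3 steps out: C.
Not reachable from it: V, X, S, J, M.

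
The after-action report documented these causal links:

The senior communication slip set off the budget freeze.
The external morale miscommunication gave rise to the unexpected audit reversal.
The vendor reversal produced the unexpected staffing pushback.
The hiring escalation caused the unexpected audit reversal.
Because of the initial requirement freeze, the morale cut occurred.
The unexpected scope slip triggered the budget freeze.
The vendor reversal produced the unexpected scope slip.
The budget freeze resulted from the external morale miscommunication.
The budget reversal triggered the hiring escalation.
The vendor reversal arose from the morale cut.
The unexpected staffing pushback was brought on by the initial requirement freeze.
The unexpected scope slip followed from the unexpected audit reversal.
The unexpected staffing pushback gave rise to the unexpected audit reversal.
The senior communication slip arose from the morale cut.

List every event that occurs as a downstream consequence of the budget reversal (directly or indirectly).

Direct effects: the hiring escalation.
2 steps out: the unexpected audit reversal.
3 steps out: the unexpected scope slip.
4 steps out: the budget freeze.
Not reachable from it: the initial requirement freeze, the morale cut, the senior communication slip, the vendor reversal, the external morale miscommunication, the unexpected staffing pushback.

the budget freeze, the hiring escalation, the unexpected audit reversal, the unexpected scope slip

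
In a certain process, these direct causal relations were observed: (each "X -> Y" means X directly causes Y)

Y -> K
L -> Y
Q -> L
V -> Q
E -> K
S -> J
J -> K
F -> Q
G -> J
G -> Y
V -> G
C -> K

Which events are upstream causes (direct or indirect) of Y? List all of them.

Immediate causes of Y: G, L.
Further upstream: V, F, Q.

F, G, L, Q, V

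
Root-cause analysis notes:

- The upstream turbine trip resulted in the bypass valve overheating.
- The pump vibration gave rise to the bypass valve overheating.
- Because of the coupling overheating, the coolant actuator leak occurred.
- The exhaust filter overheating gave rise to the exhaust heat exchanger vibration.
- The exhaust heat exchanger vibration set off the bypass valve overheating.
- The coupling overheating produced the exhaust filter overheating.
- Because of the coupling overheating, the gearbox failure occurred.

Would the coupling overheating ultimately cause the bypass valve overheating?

Yes

There is a causal chain: the coupling overheating → the exhaust filter overheating → the exhaust heat exchanger vibration → the bypass valve overheating.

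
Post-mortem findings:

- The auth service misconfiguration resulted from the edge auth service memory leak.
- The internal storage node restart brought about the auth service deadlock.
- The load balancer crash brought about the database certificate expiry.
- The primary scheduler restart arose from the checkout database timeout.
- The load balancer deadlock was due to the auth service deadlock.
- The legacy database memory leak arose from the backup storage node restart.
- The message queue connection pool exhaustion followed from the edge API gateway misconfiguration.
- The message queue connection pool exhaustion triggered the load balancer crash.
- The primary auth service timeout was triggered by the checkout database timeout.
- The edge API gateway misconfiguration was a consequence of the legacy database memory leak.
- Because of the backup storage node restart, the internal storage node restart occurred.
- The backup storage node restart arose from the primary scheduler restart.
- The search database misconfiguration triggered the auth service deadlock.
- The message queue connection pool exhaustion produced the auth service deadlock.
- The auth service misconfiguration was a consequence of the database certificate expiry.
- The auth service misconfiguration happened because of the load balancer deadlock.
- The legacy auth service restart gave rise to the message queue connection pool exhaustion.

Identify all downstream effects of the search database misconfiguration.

the auth service deadlock, the auth service misconfiguration, the load balancer deadlock

Direct effects: the auth service deadlock.
2 steps out: the load balancer deadlock.
3 steps out: the auth service misconfiguration.
Not reachable from it: the checkout database timeout, the primary scheduler restart, the backup storage node restart, the legacy database memory leak, the primary auth service timeout, the edge API gateway misconfiguration, the legacy auth service restart, the internal storage node restart, the message queue connection pool exhaustion, the load balancer crash, the database certificate expiry, the edge auth service memory leak.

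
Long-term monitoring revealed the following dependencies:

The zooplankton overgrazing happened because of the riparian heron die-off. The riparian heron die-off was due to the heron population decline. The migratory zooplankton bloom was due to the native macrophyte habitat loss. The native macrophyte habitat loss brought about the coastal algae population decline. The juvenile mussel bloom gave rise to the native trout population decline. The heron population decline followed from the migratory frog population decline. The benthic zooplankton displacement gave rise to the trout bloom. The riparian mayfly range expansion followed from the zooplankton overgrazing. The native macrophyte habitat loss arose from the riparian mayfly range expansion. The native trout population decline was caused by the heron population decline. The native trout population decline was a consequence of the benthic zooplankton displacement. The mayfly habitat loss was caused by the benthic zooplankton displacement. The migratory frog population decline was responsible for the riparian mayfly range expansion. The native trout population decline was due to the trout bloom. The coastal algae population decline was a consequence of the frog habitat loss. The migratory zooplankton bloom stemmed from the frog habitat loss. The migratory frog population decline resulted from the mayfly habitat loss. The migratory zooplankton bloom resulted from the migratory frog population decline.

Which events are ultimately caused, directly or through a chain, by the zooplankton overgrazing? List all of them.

Direct effects: the riparian mayfly range expansion.
2 steps out: the native macrophyte habitat loss.
3 steps out: the coastal algae population decline, the migratory zooplankton bloom.
Not reachable from it: the benthic zooplankton displacement, the mayfly habitat loss, the migratory frog population decline, the heron population decline, the juvenile mussel bloom, the trout bloom, the riparian heron die-off, the frog habitat loss, the native trout population decline.

the coastal algae population decline, the migratory zooplankton bloom, the native macrophyte habitat loss, the riparian mayfly range expansion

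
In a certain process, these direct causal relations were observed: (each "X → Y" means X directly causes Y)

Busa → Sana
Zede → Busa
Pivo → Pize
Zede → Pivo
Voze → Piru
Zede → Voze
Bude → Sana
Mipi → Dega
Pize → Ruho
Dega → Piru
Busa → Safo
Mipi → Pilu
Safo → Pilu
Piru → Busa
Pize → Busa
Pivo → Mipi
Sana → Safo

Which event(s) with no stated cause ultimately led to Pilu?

Tracing upstream from Pilu: Pilu ← Mipi ← Pivo ← Zede.
A separate upstream branch: Pilu ← Safo ← Sana ← Bude.
Each of those chain origins has no stated cause.

Bude, Zede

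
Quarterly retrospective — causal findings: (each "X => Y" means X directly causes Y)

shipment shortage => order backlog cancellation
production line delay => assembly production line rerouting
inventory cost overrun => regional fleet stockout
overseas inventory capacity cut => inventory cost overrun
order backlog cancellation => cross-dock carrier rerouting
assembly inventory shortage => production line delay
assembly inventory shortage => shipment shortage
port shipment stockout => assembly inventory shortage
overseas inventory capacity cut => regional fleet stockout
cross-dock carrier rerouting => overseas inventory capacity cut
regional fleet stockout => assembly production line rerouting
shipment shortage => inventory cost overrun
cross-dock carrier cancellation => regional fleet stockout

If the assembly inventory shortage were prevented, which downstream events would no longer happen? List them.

the cross-dock carrier rerouting, the inventory cost overrun, the order backlog cancellation, the overseas inventory capacity cut, the production line delay, the shipment shortage

Downstream of the assembly inventory shortage: the shipment shortage, the production line delay, the order backlog cancellation, the cross-dock carrier rerouting, the overseas inventory capacity cut, the inventory cost overrun, the regional fleet stockout, the assembly production line rerouting.
Of those, still caused via another path: the regional fleet stockout, the assembly production line rerouting.
The remainder have no surviving cause.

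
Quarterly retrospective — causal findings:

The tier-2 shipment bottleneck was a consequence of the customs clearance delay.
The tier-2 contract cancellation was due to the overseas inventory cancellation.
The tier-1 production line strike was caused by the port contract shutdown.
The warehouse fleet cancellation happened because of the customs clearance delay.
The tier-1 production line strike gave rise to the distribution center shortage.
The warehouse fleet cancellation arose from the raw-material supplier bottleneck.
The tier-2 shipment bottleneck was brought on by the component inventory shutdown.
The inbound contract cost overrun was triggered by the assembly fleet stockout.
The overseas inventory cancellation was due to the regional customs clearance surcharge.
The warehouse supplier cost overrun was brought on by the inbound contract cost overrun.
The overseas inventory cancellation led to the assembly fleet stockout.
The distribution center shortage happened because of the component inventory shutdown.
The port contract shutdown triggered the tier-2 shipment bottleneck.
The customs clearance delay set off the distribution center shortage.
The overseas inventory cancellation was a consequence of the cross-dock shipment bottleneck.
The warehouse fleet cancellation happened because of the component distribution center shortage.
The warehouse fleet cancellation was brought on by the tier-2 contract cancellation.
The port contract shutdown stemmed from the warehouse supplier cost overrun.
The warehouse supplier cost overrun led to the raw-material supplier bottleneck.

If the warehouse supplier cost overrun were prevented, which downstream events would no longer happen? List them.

Downstream of the warehouse supplier cost overrun: the raw-material supplier bottleneck, the port contract shutdown, the tier-1 production line strike, the distribution center shortage, the tier-2 shipment bottleneck, the warehouse fleet cancellation.
Of those, still caused via another path: the distribution center shortage, the tier-2 shipment bottleneck, the warehouse fleet cancellation.
The remainder have no surviving cause.

the port contract shutdown, the raw-material supplier bottleneck, the tier-1 production line strike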